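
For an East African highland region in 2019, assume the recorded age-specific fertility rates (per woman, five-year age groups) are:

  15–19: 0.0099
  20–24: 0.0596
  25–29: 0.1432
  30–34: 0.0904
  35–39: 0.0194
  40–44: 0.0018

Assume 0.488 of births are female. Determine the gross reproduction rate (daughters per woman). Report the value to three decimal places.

Proportion female at birth = 0.488.
Sum of ASFRs = 0.0099 + 0.0596 + 0.1432 + 0.0904 + 0.0194 + 0.0018 = 0.3243
TFR = 5 × 0.3243 = 1.6215
GRR = 0.488 × 1.6215 = 0.79129

0.791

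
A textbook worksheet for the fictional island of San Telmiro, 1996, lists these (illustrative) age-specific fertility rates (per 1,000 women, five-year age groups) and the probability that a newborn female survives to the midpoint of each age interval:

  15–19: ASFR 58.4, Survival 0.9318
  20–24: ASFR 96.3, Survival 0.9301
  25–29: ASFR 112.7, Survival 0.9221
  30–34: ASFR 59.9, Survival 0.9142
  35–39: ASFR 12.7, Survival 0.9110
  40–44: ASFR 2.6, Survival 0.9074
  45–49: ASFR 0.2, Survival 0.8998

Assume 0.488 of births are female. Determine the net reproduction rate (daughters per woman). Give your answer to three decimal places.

Proportion female at birth = 0.488.
Weighting each age-specific rate by interval width and survival:
  15–19: 5 × 58.4/1000 × 0.9318 = 0.27209
  20–24: 5 × 96.3/1000 × 0.9301 = 0.44784
  25–29: 5 × 112.7/1000 × 0.9221 = 0.51960
  30–34: 5 × 59.9/1000 × 0.9142 = 0.27380
  35–39: 5 × 12.7/1000 × 0.9110 = 0.05785
  40–44: 5 × 2.6/1000 × 0.9074 = 0.01180
  45–49: 5 × 0.2/1000 × 0.8998 = 0.00090
Sum = 1.58388
NRR = 0.488 × 1.58388 = 0.77293

0.773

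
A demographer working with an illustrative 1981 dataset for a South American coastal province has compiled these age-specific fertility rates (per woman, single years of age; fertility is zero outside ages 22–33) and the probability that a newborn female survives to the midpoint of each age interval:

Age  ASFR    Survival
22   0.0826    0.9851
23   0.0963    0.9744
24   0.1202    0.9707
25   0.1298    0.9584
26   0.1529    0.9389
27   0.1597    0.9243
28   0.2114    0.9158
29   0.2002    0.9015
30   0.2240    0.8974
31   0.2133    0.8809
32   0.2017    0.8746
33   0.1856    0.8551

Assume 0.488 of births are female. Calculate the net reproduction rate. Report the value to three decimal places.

0.881

Proportion female at birth = 0.488.
Survival-weighted fertility by age (1·fₓ·Sₓ):
  22: 1 × 0.0826 × 0.9851 = 0.08137
  23: 1 × 0.0963 × 0.9744 = 0.09383
  24: 1 × 0.1202 × 0.9707 = 0.11668
  25: 1 × 0.1298 × 0.9584 = 0.12440
  26: 1 × 0.1529 × 0.9389 = 0.14356
  27: 1 × 0.1597 × 0.9243 = 0.14761
  28: 1 × 0.2114 × 0.9158 = 0.19360
  29: 1 × 0.2002 × 0.9015 = 0.18048
  30: 1 × 0.2240 × 0.8974 = 0.20102
  31: 1 × 0.2133 × 0.8809 = 0.18790
  32: 1 × 0.2017 × 0.8746 = 0.17641
  33: 1 × 0.1856 × 0.8551 = 0.15871
Sum = 1.80557
NRR = 0.488 × 1.80557 = 0.88112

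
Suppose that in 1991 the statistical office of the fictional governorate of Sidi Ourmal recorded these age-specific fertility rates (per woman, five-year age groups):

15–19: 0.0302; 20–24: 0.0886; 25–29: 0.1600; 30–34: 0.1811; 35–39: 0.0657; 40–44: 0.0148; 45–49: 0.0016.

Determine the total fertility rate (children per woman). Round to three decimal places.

Sum of ASFRs = 0.0302 + 0.0886 + 0.1600 + 0.1811 + 0.0657 + 0.0148 + 0.0016 = 0.5420
TFR = 5 × 0.5420 = 2.71

2.710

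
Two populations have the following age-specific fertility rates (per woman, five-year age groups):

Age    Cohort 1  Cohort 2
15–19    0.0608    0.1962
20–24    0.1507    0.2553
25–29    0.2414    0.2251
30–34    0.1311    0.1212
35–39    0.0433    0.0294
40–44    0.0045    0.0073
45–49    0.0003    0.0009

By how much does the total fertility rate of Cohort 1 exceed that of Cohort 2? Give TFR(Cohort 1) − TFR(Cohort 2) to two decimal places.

Cohort 1:
  Sum of ASFRs = 0.0608 + 0.1507 + 0.2414 + 0.1311 + 0.0433 + 0.0045 + 0.0003 = 0.6321
  TFR = 5 × 0.6321 = 3.1605
Cohort 2:
  Sum of ASFRs = 0.1962 + 0.2553 + 0.2251 + 0.1212 + 0.0294 + 0.0073 + 0.0009 = 0.8354
  TFR = 5 × 0.8354 = 4.177
Difference = 3.1605 − 4.177 = -1.0165

-1.02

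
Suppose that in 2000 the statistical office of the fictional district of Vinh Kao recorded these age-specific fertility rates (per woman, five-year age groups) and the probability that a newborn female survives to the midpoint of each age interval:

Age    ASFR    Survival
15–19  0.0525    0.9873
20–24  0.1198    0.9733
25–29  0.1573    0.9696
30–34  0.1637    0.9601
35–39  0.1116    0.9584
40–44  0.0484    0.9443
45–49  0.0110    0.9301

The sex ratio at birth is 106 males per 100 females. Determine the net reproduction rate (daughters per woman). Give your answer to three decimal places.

Proportion female at birth = 100 / (100 + 106) = 0.48544.
Survival-weighted fertility by age (5·fₓ·Sₓ):
  15–19: 5 × 0.0525 × 0.9873 = 0.25917
  20–24: 5 × 0.1198 × 0.9733 = 0.58301
  25–29: 5 × 0.1573 × 0.9696 = 0.76259
  30–34: 5 × 0.1637 × 0.9601 = 0.78584
  35–39: 5 × 0.1116 × 0.9584 = 0.53479
  40–44: 5 × 0.0484 × 0.9443 = 0.22852
  45–49: 5 × 0.0110 × 0.9301 = 0.05116
Sum = 3.20508
NRR = 0.48544 × 3.20508 = 1.55587
NRR > 1, so each generation more than replaces itself.

1.556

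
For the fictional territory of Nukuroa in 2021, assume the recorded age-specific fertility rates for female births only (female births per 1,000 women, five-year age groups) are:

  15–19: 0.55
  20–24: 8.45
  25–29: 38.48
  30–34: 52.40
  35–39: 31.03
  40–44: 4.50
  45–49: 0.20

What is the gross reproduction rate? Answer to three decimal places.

0.678

Sum of female ASFRs = 0.55 + 8.45 + 38.48 + 52.40 + 31.03 + 4.50 + 0.20 = 135.61
GRR = 5 × 135.61 / 1000 = 0.67805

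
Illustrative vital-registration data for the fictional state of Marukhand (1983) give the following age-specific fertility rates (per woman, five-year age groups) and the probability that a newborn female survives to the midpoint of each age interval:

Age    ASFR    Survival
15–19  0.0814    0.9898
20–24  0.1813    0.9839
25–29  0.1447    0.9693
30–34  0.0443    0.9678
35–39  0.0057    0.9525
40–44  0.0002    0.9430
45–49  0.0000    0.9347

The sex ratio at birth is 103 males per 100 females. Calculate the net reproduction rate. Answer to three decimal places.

1.103

Proportion female at birth = 100 / (100 + 103) = 0.49261.
Per-age-group product (5 × ASFR × survival probability):
  15–19: 5 × 0.0814 × 0.9898 = 0.40285
  20–24: 5 × 0.1813 × 0.9839 = 0.89191
  25–29: 5 × 0.1447 × 0.9693 = 0.70129
  30–34: 5 × 0.0443 × 0.9678 = 0.21437
  35–39: 5 × 0.0057 × 0.9525 = 0.02715
  40–44: 5 × 0.0002 × 0.9430 = 0.00094
  45–49: 5 × 0.0000 × 0.9347 = 0.00000
Sum = 2.23851
NRR = 0.49261 × 2.23851 = 1.10271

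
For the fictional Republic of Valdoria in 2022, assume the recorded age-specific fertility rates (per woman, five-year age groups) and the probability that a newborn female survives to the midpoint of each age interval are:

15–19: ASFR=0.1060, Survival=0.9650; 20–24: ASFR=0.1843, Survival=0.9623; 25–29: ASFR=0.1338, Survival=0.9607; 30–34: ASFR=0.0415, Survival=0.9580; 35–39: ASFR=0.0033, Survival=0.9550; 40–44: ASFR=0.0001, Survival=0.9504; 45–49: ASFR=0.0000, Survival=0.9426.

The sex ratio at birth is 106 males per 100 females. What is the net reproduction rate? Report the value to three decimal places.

1.095

Proportion female at birth = 100 / (100 + 106) = 0.48544.
Per-age-group product (5 × ASFR × survival probability):
  15–19: 5 × 0.1060 × 0.9650 = 0.51145
  20–24: 5 × 0.1843 × 0.9623 = 0.88676
  25–29: 5 × 0.1338 × 0.9607 = 0.64271
  30–34: 5 × 0.0415 × 0.9580 = 0.19879
  35–39: 5 × 0.0033 × 0.9550 = 0.01576
  40–44: 5 × 0.0001 × 0.9504 = 0.00048
  45–49: 5 × 0.0000 × 0.9426 = 0.00000
Sum = 2.25595
NRR = 0.48544 × 2.25595 = 1.09513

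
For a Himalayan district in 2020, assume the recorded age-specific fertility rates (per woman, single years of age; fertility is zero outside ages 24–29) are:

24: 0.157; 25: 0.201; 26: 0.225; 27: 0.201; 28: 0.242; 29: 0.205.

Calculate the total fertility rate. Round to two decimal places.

Sum of ASFRs = 0.157 + 0.201 + 0.225 + 0.201 + 0.242 + 0.205 = 1.231
TFR = 1.231

1.23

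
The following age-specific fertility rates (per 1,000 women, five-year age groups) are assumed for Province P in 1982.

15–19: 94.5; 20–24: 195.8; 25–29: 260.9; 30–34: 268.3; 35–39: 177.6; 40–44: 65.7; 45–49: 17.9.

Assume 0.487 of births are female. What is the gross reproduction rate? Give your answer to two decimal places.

2.63

Proportion female at birth = 0.487.
Sum of ASFRs = 94.5 + 195.8 + 260.9 + 268.3 + 177.6 + 65.7 + 17.9 = 1080.7
TFR = 5 × 1080.7 / 1000 = 5.4035
GRR = 0.487 × 5.4035 = 2.63150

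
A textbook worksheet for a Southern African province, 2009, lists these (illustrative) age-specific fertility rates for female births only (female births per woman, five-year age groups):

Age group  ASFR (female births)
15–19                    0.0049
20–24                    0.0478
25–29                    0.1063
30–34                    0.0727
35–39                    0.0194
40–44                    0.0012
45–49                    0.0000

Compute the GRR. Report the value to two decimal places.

Sum of female ASFRs = 0.0049 + 0.0478 + 0.1063 + 0.0727 + 0.0194 + 0.0012 + 0.0000 = 0.2523
GRR = 5 × 0.2523 = 1.2615

1.26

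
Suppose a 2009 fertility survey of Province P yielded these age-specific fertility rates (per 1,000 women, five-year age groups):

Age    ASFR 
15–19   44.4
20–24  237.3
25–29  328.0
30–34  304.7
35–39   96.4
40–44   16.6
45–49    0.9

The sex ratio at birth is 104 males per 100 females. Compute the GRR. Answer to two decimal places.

Proportion female at birth = 100 / (100 + 104) = 0.49020.
Sum of ASFRs = 44.4 + 237.3 + 328.0 + 304.7 + 96.4 + 16.6 + 0.9 = 1028.3
TFR = 5 × 1028.3 / 1000 = 5.1415
GRR = 0.49020 × 5.1415 = 2.52036

2.52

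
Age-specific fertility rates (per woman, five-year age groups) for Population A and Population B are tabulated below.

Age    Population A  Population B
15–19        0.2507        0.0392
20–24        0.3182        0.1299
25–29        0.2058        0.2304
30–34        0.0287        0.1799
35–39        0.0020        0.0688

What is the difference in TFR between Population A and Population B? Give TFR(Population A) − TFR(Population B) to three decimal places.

Population A:
  Sum of ASFRs = 0.2507 + 0.3182 + 0.2058 + 0.0287 + 0.0020 = 0.8054
  TFR = 5 × 0.8054 = 4.027
Population B:
  Sum of ASFRs = 0.0392 + 0.1299 + 0.2304 + 0.1799 + 0.0688 = 0.6482
  TFR = 5 × 0.6482 = 3.241
Difference = 4.027 − 3.241 = 0.786

0.786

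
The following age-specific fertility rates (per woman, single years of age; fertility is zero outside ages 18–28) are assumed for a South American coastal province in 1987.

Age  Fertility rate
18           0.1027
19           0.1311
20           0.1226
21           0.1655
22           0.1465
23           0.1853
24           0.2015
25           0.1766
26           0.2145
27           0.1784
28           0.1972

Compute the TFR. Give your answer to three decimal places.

1.822

Sum of ASFRs = 0.1027 + 0.1311 + 0.1226 + 0.1655 + 0.1465 + 0.1853 + 0.2015 + 0.1766 + 0.2145 + 0.1784 + 0.1972 = 1.8219
TFR = 1.8219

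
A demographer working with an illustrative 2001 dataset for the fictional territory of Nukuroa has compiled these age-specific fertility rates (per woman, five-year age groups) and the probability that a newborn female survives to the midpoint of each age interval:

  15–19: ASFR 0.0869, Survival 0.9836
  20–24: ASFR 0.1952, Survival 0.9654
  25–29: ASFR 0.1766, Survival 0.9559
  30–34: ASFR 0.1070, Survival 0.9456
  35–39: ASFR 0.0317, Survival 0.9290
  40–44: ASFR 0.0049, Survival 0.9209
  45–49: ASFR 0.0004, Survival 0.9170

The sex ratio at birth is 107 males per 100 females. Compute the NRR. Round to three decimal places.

1.397

Proportion female at birth = 100 / (100 + 107) = 0.48309.
Each age group contributes 5 × ASFR × survival:
  15–19: 5 × 0.0869 × 0.9836 = 0.42737
  20–24: 5 × 0.1952 × 0.9654 = 0.94223
  25–29: 5 × 0.1766 × 0.9559 = 0.84406
  30–34: 5 × 0.1070 × 0.9456 = 0.50590
  35–39: 5 × 0.0317 × 0.9290 = 0.14725
  40–44: 5 × 0.0049 × 0.9209 = 0.02256
  45–49: 5 × 0.0004 × 0.9170 = 0.00183
Sum = 2.89120
NRR = 0.48309 × 2.89120 = 1.39671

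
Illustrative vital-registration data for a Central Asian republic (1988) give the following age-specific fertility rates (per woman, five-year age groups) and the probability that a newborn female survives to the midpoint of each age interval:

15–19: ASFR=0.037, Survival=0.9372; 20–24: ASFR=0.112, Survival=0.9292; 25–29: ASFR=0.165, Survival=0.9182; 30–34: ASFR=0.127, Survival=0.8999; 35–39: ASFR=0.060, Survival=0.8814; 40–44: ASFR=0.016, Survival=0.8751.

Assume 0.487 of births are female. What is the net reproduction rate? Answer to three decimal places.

1.148

Proportion female at birth = 0.487.
Weighting each age-specific rate by interval width and survival:
  15–19: 5 × 0.037 × 0.9372 = 0.17338
  20–24: 5 × 0.112 × 0.9292 = 0.52035
  25–29: 5 × 0.165 × 0.9182 = 0.75752
  30–34: 5 × 0.127 × 0.8999 = 0.57144
  35–39: 5 × 0.060 × 0.8814 = 0.26442
  40–44: 5 × 0.016 × 0.8751 = 0.07001
Sum = 2.35712
NRR = 0.487 × 2.35712 = 1.14792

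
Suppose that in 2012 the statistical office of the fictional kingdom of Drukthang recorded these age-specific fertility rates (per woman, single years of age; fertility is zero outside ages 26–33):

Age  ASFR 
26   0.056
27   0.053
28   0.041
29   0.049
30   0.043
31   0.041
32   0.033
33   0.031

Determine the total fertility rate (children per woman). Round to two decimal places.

Sum of ASFRs = 0.056 + 0.053 + 0.041 + 0.049 + 0.043 + 0.041 + 0.033 + 0.031 = 0.347
TFR = 0.347

0.35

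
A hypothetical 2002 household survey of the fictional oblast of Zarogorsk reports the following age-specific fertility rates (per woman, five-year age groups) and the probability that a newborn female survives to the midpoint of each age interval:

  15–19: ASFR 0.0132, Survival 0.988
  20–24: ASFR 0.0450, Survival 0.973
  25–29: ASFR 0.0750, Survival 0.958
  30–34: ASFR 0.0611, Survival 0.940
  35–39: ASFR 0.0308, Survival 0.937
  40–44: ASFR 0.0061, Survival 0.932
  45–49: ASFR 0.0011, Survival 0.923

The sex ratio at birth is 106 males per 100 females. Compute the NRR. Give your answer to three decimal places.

0.538

Proportion female at birth = 100 / (100 + 106) = 0.48544.
Survival-weighted fertility by age (5·fₓ·Sₓ):
  15–19: 5 × 0.0132 × 0.988 = 0.06521
  20–24: 5 × 0.0450 × 0.973 = 0.21893
  25–29: 5 × 0.0750 × 0.958 = 0.35925
  30–34: 5 × 0.0611 × 0.940 = 0.28717
  35–39: 5 × 0.0308 × 0.937 = 0.14430
  40–44: 5 × 0.0061 × 0.932 = 0.02843
  45–49: 5 × 0.0011 × 0.923 = 0.00508
Sum = 1.10837
NRR = 0.48544 × 1.10837 = 0.53805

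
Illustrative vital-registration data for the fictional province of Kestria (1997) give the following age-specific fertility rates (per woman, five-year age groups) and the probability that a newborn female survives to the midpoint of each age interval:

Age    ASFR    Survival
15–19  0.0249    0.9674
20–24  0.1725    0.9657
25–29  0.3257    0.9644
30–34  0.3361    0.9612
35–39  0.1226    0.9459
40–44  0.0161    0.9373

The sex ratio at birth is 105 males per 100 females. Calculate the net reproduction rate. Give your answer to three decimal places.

2.339

Proportion female at birth = 100 / (100 + 105) = 0.48780.
Each age group contributes 5 × ASFR × survival:
  15–19: 5 × 0.0249 × 0.9674 = 0.12044
  20–24: 5 × 0.1725 × 0.9657 = 0.83292
  25–29: 5 × 0.3257 × 0.9644 = 1.57053
  30–34: 5 × 0.3361 × 0.9612 = 1.61530
  35–39: 5 × 0.1226 × 0.9459 = 0.57984
  40–44: 5 × 0.0161 × 0.9373 = 0.07545
Sum = 4.79448
NRR = 0.48780 × 4.79448 = 2.33875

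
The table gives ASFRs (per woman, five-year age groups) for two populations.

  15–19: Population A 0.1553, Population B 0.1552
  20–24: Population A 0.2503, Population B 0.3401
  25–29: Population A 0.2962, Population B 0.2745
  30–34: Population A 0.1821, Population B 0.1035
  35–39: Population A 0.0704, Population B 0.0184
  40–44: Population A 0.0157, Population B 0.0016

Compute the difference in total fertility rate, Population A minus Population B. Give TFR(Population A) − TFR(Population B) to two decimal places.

Population A:
  Sum of ASFRs = 0.1553 + 0.2503 + 0.2962 + 0.1821 + 0.0704 + 0.0157 = 0.9700
  TFR = 5 × 0.9700 = 4.85
Population B:
  Sum of ASFRs = 0.1552 + 0.3401 + 0.2745 + 0.1035 + 0.0184 + 0.0016 = 0.8933
  TFR = 5 × 0.8933 = 4.4665
Difference = 4.85 − 4.4665 = 0.3835

0.38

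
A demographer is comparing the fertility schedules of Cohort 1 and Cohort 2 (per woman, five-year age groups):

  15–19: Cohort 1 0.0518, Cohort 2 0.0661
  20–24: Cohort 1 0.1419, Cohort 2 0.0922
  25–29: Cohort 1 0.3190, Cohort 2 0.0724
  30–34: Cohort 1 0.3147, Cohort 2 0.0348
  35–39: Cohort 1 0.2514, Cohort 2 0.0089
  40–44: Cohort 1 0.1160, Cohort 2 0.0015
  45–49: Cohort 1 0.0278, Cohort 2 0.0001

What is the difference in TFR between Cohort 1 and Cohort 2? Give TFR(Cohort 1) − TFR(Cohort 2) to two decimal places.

4.73

Cohort 1:
  Sum of ASFRs = 0.0518 + 0.1419 + 0.3190 + 0.3147 + 0.2514 + 0.1160 + 0.0278 = 1.2226
  TFR = 5 × 1.2226 = 6.113
Cohort 2:
  Sum of ASFRs = 0.0661 + 0.0922 + 0.0724 + 0.0348 + 0.0089 + 0.0015 + 0.0001 = 0.2760
  TFR = 5 × 0.2760 = 1.38
Difference = 6.113 − 1.38 = 4.733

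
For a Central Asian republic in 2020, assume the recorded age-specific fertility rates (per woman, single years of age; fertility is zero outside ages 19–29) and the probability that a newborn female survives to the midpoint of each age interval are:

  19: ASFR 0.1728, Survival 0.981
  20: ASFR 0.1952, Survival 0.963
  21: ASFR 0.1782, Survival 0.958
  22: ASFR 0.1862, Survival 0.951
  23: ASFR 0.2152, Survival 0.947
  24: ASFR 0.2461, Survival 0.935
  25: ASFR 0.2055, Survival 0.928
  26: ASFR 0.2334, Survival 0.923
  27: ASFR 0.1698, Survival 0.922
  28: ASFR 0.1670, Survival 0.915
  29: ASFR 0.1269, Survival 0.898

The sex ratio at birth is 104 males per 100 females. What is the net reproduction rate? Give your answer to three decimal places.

0.965

Proportion female at birth = 100 / (100 + 104) = 0.49020.
Survival-weighted fertility by age (1·fₓ·Sₓ):
  19: 1 × 0.1728 × 0.981 = 0.16952
  20: 1 × 0.1952 × 0.963 = 0.18798
  21: 1 × 0.1782 × 0.958 = 0.17072
  22: 1 × 0.1862 × 0.951 = 0.17708
  23: 1 × 0.2152 × 0.947 = 0.20379
  24: 1 × 0.2461 × 0.935 = 0.23010
  25: 1 × 0.2055 × 0.928 = 0.19070
  26: 1 × 0.2334 × 0.923 = 0.21543
  27: 1 × 0.1698 × 0.922 = 0.15656
  28: 1 × 0.1670 × 0.915 = 0.15281
  29: 1 × 0.1269 × 0.898 = 0.11396
Sum = 1.96865
NRR = 0.49020 × 1.96865 = 0.96503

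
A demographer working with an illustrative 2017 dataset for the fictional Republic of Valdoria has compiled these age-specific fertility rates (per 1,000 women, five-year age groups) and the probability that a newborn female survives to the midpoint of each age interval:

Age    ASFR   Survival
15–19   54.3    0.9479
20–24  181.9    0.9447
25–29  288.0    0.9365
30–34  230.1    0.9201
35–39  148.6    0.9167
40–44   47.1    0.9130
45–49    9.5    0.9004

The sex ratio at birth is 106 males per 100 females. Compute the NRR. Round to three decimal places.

2.166

Proportion female at birth = 100 / (100 + 106) = 0.48544.
Per-age-group product (5 × ASFR × survival probability):
  15–19: 5 × 54.3/1000 × 0.9479 = 0.25735
  20–24: 5 × 181.9/1000 × 0.9447 = 0.85920
  25–29: 5 × 288.0/1000 × 0.9365 = 1.34856
  30–34: 5 × 230.1/1000 × 0.9201 = 1.05858
  35–39: 5 × 148.6/1000 × 0.9167 = 0.68111
  40–44: 5 × 47.1/1000 × 0.9130 = 0.21501
  45–49: 5 × 9.5/1000 × 0.9004 = 0.04277
Sum = 4.46258
NRR = 0.48544 × 4.46258 = 2.16631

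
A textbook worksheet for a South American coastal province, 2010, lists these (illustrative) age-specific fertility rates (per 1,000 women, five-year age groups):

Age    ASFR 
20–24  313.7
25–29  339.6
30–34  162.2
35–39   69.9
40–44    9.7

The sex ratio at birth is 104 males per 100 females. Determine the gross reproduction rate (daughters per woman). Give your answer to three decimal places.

2.194

Proportion female at birth = 100 / (100 + 104) = 0.49020.
Sum of ASFRs = 313.7 + 339.6 + 162.2 + 69.9 + 9.7 = 895.1
TFR = 5 × 895.1 / 1000 = 4.4755
GRR = 0.49020 × 4.4755 = 2.19389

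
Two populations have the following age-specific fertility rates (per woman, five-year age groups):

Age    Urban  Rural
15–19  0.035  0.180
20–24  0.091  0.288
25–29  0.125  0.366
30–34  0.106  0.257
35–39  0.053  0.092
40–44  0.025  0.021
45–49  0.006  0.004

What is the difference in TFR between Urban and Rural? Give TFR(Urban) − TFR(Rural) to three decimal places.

Urban:
  Sum of ASFRs = 0.035 + 0.091 + 0.125 + 0.106 + 0.053 + 0.025 + 0.006 = 0.441
  TFR = 5 × 0.441 = 2.205
Rural:
  Sum of ASFRs = 0.180 + 0.288 + 0.366 + 0.257 + 0.092 + 0.021 + 0.004 = 1.208
  TFR = 5 × 1.208 = 6.04
Difference = 2.205 − 6.04 = -3.835

-3.835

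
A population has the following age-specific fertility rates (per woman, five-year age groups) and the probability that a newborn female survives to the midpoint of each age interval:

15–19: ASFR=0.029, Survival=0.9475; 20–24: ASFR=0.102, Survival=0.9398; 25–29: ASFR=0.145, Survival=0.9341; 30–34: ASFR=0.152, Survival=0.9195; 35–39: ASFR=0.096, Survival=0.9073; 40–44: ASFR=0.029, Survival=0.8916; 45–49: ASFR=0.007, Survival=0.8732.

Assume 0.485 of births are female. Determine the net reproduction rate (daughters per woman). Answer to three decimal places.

Proportion female at birth = 0.485.
Each age group contributes 5 × ASFR × survival:
  15–19: 5 × 0.029 × 0.9475 = 0.13739
  20–24: 5 × 0.102 × 0.9398 = 0.47930
  25–29: 5 × 0.145 × 0.9341 = 0.67722
  30–34: 5 × 0.152 × 0.9195 = 0.69882
  35–39: 5 × 0.096 × 0.9073 = 0.43550
  40–44: 5 × 0.029 × 0.8916 = 0.12928
  45–49: 5 × 0.007 × 0.8732 = 0.03056
Sum = 2.58807
NRR = 0.485 × 2.58807 = 1.25521

1.255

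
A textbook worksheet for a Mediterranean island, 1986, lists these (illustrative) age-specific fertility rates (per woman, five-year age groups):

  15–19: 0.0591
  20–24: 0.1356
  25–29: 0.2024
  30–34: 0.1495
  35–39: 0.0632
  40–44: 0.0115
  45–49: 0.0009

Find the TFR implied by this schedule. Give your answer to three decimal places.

3.111

Sum of ASFRs = 0.0591 + 0.1356 + 0.2024 + 0.1495 + 0.0632 + 0.0115 + 0.0009 = 0.6222
TFR = 5 × 0.6222 = 3.111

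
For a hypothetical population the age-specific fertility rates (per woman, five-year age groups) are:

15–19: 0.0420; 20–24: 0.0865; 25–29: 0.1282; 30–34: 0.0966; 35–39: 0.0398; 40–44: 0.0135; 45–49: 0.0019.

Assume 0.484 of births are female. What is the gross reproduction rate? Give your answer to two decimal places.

Proportion female at birth = 0.484.
Sum of ASFRs = 0.0420 + 0.0865 + 0.1282 + 0.0966 + 0.0398 + 0.0135 + 0.0019 = 0.4085
TFR = 5 × 0.4085 = 2.0425
GRR = 0.484 × 2.0425 = 0.98857

0.99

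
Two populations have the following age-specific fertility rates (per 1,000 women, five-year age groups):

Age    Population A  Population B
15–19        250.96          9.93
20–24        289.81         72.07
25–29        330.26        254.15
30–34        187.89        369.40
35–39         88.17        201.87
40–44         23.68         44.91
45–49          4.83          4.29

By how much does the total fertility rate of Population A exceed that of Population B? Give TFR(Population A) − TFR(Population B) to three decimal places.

Population A:
  Sum of ASFRs = 250.96 + 289.81 + 330.26 + 187.89 + 88.17 + 23.68 + 4.83 = 1175.60
  TFR = 5 × 1175.60 / 1000 = 5.878
Population B:
  Sum of ASFRs = 9.93 + 72.07 + 254.15 + 369.40 + 201.87 + 44.91 + 4.29 = 956.62
  TFR = 5 × 956.62 / 1000 = 4.7831
Difference = 5.878 − 4.7831 = 1.0949

1.095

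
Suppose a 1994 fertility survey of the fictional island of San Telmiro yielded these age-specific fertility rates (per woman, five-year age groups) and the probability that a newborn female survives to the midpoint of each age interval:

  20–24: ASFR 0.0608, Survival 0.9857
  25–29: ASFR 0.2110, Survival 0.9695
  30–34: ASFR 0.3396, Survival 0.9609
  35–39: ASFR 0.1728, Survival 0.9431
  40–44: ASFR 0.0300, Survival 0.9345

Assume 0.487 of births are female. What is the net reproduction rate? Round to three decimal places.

Proportion female at birth = 0.487.
Survival-weighted fertility by age (5·fₓ·Sₓ):
  20–24: 5 × 0.0608 × 0.9857 = 0.29965
  25–29: 5 × 0.2110 × 0.9695 = 1.02282
  30–34: 5 × 0.3396 × 0.9609 = 1.63161
  35–39: 5 × 0.1728 × 0.9431 = 0.81484
  40–44: 5 × 0.0300 × 0.9345 = 0.14018
Sum = 3.90910
NRR = 0.487 × 3.90910 = 1.90373

1.904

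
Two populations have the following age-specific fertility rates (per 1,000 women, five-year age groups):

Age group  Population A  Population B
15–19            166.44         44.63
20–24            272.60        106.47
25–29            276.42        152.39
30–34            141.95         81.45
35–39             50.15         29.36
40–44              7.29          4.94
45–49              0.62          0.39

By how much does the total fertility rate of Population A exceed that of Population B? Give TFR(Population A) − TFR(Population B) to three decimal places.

Population A:
  Sum of ASFRs = 166.44 + 272.60 + 276.42 + 141.95 + 50.15 + 7.29 + 0.62 = 915.47
  TFR = 5 × 915.47 / 1000 = 4.57735
Population B:
  Sum of ASFRs = 44.63 + 106.47 + 152.39 + 81.45 + 29.36 + 4.94 + 0.39 = 419.63
  TFR = 5 × 419.63 / 1000 = 2.09815
Difference = 4.57735 − 2.09815 = 2.4792

2.479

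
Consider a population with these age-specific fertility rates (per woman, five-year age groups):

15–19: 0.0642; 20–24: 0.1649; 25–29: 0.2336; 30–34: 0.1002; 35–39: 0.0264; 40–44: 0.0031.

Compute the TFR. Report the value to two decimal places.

Sum of ASFRs = 0.0642 + 0.1649 + 0.2336 + 0.1002 + 0.0264 + 0.0031 = 0.5924
TFR = 5 × 0.5924 = 2.962

2.96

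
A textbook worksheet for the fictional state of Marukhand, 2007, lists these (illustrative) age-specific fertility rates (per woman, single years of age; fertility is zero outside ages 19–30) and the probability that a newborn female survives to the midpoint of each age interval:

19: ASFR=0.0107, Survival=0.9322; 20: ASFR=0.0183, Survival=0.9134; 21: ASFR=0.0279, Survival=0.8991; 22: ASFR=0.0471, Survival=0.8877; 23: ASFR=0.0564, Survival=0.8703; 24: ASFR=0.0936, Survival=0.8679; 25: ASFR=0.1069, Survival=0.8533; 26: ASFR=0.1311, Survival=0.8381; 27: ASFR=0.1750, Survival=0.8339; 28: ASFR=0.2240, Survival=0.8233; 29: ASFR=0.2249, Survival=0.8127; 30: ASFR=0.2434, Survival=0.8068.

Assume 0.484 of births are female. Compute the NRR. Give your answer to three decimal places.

Proportion female at birth = 0.484.
Weighting each age-specific rate by interval width and survival:
  19: 1 × 0.0107 × 0.9322 = 0.00997
  20: 1 × 0.0183 × 0.9134 = 0.01672
  21: 1 × 0.0279 × 0.8991 = 0.02508
  22: 1 × 0.0471 × 0.8877 = 0.04181
  23: 1 × 0.0564 × 0.8703 = 0.04908
  24: 1 × 0.0936 × 0.8679 = 0.08124
  25: 1 × 0.1069 × 0.8533 = 0.09122
  26: 1 × 0.1311 × 0.8381 = 0.10987
  27: 1 × 0.1750 × 0.8339 = 0.14593
  28: 1 × 0.2240 × 0.8233 = 0.18442
  29: 1 × 0.2249 × 0.8127 = 0.18278
  30: 1 × 0.2434 × 0.8068 = 0.19638
Sum = 1.13450
NRR = 0.484 × 1.13450 = 0.54910

0.549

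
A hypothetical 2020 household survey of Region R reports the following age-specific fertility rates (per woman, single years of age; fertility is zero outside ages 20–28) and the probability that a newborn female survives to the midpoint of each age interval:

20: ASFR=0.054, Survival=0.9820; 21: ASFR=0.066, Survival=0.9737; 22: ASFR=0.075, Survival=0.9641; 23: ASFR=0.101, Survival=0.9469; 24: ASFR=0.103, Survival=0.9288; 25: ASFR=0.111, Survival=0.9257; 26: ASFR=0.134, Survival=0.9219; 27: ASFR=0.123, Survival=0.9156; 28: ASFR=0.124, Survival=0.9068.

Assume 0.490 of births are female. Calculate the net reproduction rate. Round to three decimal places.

0.408

Proportion female at birth = 0.490.
Weighting each age-specific rate by interval width and survival:
  20: 1 × 0.054 × 0.9820 = 0.05303
  21: 1 × 0.066 × 0.9737 = 0.06426
  22: 1 × 0.075 × 0.9641 = 0.07231
  23: 1 × 0.101 × 0.9469 = 0.09564
  24: 1 × 0.103 × 0.9288 = 0.09567
  25: 1 × 0.111 × 0.9257 = 0.10275
  26: 1 × 0.134 × 0.9219 = 0.12353
  27: 1 × 0.123 × 0.9156 = 0.11262
  28: 1 × 0.124 × 0.9068 = 0.11244
Sum = 0.83225
NRR = 0.490 × 0.83225 = 0.40780
With NRR below 1 the population is below replacement fertility.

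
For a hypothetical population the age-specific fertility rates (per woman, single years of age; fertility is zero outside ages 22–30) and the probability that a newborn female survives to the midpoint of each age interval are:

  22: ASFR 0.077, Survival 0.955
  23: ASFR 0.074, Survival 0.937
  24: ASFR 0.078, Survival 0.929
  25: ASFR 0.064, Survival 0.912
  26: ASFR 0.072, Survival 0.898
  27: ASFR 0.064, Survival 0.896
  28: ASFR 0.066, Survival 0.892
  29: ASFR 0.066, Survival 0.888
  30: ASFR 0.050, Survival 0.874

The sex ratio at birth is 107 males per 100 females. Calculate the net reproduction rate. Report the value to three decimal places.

Proportion female at birth = 100 / (100 + 107) = 0.48309.
Per-age-group product (1 × ASFR × survival probability):
  22: 1 × 0.077 × 0.955 = 0.07354
  23: 1 × 0.074 × 0.937 = 0.06934
  24: 1 × 0.078 × 0.929 = 0.07246
  25: 1 × 0.064 × 0.912 = 0.05837
  26: 1 × 0.072 × 0.898 = 0.06466
  27: 1 × 0.064 × 0.896 = 0.05734
  28: 1 × 0.066 × 0.892 = 0.05887
  29: 1 × 0.066 × 0.888 = 0.05861
  30: 1 × 0.050 × 0.874 = 0.04370
Sum = 0.55689
NRR = 0.48309 × 0.55689 = 0.26903

0.269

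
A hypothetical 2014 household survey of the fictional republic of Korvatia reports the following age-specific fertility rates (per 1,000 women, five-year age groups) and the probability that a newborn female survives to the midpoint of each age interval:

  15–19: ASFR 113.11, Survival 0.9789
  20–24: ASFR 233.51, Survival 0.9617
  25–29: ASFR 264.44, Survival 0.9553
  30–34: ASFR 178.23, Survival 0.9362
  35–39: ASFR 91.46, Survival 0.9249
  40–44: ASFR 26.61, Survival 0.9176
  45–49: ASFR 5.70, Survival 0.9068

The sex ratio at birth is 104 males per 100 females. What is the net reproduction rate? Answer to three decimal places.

Proportion female at birth = 100 / (100 + 104) = 0.49020.
Each age group contributes 5 × ASFR × survival:
  15–19: 5 × 113.11/1000 × 0.9789 = 0.55362
  20–24: 5 × 233.51/1000 × 0.9617 = 1.12283
  25–29: 5 × 264.44/1000 × 0.9553 = 1.26310
  30–34: 5 × 178.23/1000 × 0.9362 = 0.83429
  35–39: 5 × 91.46/1000 × 0.9249 = 0.42296
  40–44: 5 × 26.61/1000 × 0.9176 = 0.12209
  45–49: 5 × 5.70/1000 × 0.9068 = 0.02584
Sum = 4.34473
NRR = 0.49020 × 4.34473 = 2.12979
With NRR above 1 the population is above replacement fertility.

2.130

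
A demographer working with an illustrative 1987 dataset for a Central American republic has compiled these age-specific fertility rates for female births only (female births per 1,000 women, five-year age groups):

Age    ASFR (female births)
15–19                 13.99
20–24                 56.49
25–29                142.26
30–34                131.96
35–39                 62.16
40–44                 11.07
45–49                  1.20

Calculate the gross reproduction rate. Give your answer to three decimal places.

2.096

Sum of female ASFRs = 13.99 + 56.49 + 142.26 + 131.96 + 62.16 + 11.07 + 1.20 = 419.13
GRR = 5 × 419.13 / 1000 = 2.09565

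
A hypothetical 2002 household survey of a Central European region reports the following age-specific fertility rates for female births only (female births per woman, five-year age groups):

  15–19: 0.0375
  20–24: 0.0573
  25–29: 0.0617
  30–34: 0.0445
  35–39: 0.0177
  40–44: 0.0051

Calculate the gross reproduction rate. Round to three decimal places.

1.119

Sum of female ASFRs = 0.0375 + 0.0573 + 0.0617 + 0.0445 + 0.0177 + 0.0051 = 0.2238
GRR = 5 × 0.2238 = 1.119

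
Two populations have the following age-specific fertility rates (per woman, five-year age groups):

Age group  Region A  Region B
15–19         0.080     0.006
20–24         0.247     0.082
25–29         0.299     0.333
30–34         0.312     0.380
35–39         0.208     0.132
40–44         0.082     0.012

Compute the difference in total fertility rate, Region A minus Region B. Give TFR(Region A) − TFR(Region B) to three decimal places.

Region A:
  Sum of ASFRs = 0.080 + 0.247 + 0.299 + 0.312 + 0.208 + 0.082 = 1.228
  TFR = 5 × 1.228 = 6.14
Region B:
  Sum of ASFRs = 0.006 + 0.082 + 0.333 + 0.380 + 0.132 + 0.012 = 0.945
  TFR = 5 × 0.945 = 4.725
Difference = 6.14 − 4.725 = 1.415

1.415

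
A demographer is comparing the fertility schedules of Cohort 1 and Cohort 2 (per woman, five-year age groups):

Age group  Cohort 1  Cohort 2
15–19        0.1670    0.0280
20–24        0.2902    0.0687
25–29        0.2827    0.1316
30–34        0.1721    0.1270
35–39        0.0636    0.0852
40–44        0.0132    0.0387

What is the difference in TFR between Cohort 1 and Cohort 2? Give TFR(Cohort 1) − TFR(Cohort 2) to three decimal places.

Cohort 1:
  Sum of ASFRs = 0.1670 + 0.2902 + 0.2827 + 0.1721 + 0.0636 + 0.0132 = 0.9888
  TFR = 5 × 0.9888 = 4.944
Cohort 2:
  Sum of ASFRs = 0.0280 + 0.0687 + 0.1316 + 0.1270 + 0.0852 + 0.0387 = 0.4792
  TFR = 5 × 0.4792 = 2.396
Difference = 4.944 − 2.396 = 2.548

2.548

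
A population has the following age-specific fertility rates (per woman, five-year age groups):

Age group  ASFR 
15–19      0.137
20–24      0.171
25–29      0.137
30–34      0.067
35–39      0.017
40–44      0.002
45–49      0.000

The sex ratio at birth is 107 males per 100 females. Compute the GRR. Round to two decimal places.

1.28

Proportion female at birth = 100 / (100 + 107) = 0.48309.
Sum of ASFRs = 0.137 + 0.171 + 0.137 + 0.067 + 0.017 + 0.002 + 0.000 = 0.531
TFR = 5 × 0.531 = 2.655
GRR = 0.48309 × 2.655 = 1.28260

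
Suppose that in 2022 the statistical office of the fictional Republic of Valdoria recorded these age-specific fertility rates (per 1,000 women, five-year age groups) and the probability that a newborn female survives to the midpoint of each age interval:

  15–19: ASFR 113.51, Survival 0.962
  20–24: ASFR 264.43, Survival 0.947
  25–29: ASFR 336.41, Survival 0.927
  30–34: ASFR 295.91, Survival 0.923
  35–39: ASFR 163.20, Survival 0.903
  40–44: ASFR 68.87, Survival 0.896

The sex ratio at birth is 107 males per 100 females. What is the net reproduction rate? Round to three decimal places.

2.787

Proportion female at birth = 100 / (100 + 107) = 0.48309.
Each age group contributes 5 × ASFR × survival:
  15–19: 5 × 113.51/1000 × 0.962 = 0.54598
  20–24: 5 × 264.43/1000 × 0.947 = 1.25208
  25–29: 5 × 336.41/1000 × 0.927 = 1.55926
  30–34: 5 × 295.91/1000 × 0.923 = 1.36562
  35–39: 5 × 163.20/1000 × 0.903 = 0.73685
  40–44: 5 × 68.87/1000 × 0.896 = 0.30854
Sum = 5.76833
NRR = 0.48309 × 5.76833 = 2.78662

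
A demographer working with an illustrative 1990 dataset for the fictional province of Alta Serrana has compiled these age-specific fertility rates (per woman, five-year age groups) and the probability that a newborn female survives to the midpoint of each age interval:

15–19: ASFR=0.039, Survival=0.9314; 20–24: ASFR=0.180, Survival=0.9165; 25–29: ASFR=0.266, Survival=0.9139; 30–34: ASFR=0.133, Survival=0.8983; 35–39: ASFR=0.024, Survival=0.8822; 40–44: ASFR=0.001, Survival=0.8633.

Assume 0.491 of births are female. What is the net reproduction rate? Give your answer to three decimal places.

Proportion female at birth = 0.491.
Survival-weighted fertility by age (5·fₓ·Sₓ):
  15–19: 5 × 0.039 × 0.9314 = 0.18162
  20–24: 5 × 0.180 × 0.9165 = 0.82485
  25–29: 5 × 0.266 × 0.9139 = 1.21549
  30–34: 5 × 0.133 × 0.8983 = 0.59737
  35–39: 5 × 0.024 × 0.8822 = 0.10586
  40–44: 5 × 0.001 × 0.8633 = 0.00432
Sum = 2.92951
NRR = 0.491 × 2.92951 = 1.43839

1.438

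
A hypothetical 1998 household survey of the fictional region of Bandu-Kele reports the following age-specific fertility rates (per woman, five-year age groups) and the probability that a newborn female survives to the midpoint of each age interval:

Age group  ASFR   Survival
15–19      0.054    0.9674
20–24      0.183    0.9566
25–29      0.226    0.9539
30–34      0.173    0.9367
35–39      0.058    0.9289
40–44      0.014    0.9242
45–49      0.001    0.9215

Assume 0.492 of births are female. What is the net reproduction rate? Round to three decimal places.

1.655

Proportion female at birth = 0.492.
Per-age-group product (5 × ASFR × survival probability):
  15–19: 5 × 0.054 × 0.9674 = 0.26120
  20–24: 5 × 0.183 × 0.9566 = 0.87529
  25–29: 5 × 0.226 × 0.9539 = 1.07791
  30–34: 5 × 0.173 × 0.9367 = 0.81025
  35–39: 5 × 0.058 × 0.9289 = 0.26938
  40–44: 5 × 0.014 × 0.9242 = 0.06469
  45–49: 5 × 0.001 × 0.9215 = 0.00461
Sum = 3.36333
NRR = 0.492 × 3.36333 = 1.65476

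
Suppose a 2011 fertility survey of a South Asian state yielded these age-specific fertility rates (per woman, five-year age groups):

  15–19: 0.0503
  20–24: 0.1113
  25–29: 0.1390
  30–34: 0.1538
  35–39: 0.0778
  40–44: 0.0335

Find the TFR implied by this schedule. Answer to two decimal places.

2.83

Sum of ASFRs = 0.0503 + 0.1113 + 0.1390 + 0.1538 + 0.0778 + 0.0335 = 0.5657
TFR = 5 × 0.5657 = 2.8285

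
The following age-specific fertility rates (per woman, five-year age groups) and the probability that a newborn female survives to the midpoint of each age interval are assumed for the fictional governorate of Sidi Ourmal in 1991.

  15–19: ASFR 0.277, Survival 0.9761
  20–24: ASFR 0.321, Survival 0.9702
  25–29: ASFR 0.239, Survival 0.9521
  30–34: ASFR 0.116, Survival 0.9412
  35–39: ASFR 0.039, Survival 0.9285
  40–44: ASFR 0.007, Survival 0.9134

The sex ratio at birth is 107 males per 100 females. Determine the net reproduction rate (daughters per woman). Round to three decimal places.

2.322

Proportion female at birth = 100 / (100 + 107) = 0.48309.
Survival-weighted fertility by age (5·fₓ·Sₓ):
  15–19: 5 × 0.277 × 0.9761 = 1.35190
  20–24: 5 × 0.321 × 0.9702 = 1.55717
  25–29: 5 × 0.239 × 0.9521 = 1.13776
  30–34: 5 × 0.116 × 0.9412 = 0.54590
  35–39: 5 × 0.039 × 0.9285 = 0.18106
  40–44: 5 × 0.007 × 0.9134 = 0.03197
Sum = 4.80576
NRR = 0.48309 × 4.80576 = 2.32161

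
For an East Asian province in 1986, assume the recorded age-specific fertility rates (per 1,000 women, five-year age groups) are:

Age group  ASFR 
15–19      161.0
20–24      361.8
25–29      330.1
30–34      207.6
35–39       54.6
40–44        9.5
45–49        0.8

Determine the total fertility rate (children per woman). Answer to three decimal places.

5.627

Sum of ASFRs = 161.0 + 361.8 + 330.1 + 207.6 + 54.6 + 9.5 + 0.8 = 1125.4
TFR = 5 × 1125.4 / 1000 = 5.627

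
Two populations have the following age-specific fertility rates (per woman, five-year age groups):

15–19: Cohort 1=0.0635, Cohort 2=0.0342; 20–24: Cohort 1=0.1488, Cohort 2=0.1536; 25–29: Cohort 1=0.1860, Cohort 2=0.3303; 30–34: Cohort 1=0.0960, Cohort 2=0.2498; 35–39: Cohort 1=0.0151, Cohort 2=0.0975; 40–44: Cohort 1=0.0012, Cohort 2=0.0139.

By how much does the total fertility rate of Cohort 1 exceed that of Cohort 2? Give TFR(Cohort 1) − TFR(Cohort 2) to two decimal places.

Cohort 1:
  Sum of ASFRs = 0.0635 + 0.1488 + 0.1860 + 0.0960 + 0.0151 + 0.0012 = 0.5106
  TFR = 5 × 0.5106 = 2.553
Cohort 2:
  Sum of ASFRs = 0.0342 + 0.1536 + 0.3303 + 0.2498 + 0.0975 + 0.0139 = 0.8793
  TFR = 5 × 0.8793 = 4.3965
Difference = 2.553 − 4.3965 = -1.8435

-1.84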